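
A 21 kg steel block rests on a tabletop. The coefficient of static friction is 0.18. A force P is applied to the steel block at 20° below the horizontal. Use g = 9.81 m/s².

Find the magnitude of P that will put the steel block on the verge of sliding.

P ≈ 42.2 N

N = m g + P sin α (the push presses the steel block into the tabletop).
At impending slip, P cos α = μ_s N = μ_s (m g + P sin α).
Solving: P (cos α − μ_s sin α) = μ_s m g → P = 0.18×206/(cos 20° − 0.18 sin 20°) = 37.1/0.8781 = 42.2 N.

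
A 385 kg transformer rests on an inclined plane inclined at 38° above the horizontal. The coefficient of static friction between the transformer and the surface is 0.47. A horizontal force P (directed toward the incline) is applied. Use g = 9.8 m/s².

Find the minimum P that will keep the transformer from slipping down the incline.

P_min ≈ 859 N

The transformer tends to slide down (tan θ > μ_s), so at the point of impending slip friction acts up-slope at its limit: f = μ_s N.
Perpendicular to the incline: N = m g cos θ + P sin θ.
Along the incline: P cos θ + μ_s N = m g sin θ, i.e. P cos θ + μ_s (m g cos θ + P sin θ) = m g sin θ.
Solving, P (cos θ + μ_s sin θ) = m g (sin θ − μ_s cos θ), so P = 3770×0.2453/1.077 = 859 N.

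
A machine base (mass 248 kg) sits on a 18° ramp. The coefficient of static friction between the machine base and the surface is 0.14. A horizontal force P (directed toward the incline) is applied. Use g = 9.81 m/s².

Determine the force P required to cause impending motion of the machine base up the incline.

At impending motion up the slope, friction acts down-slope at its limit: f = μ_s N.
Perpendicular to the incline: N = m g cos θ + P sin θ.
Along the incline: P cos θ = m g sin θ + μ_s N = m g sin θ + μ_s (m g cos θ + P sin θ).
Solving, P (cos θ − μ_s sin θ) = m g (sin θ + μ_s cos θ), so P = 248×9.81×(sin 18° + 0.14 cos 18°)/(cos 18° − 0.14 sin 18°) = 2430×0.4422/0.9078 = 1180 N.

P ≈ 1180 N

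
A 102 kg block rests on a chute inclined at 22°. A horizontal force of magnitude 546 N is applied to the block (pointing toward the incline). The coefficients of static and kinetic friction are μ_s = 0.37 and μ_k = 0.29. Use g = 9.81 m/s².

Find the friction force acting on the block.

f ≈ 131 N (down the incline)

The horizontal push has a component P sin θ into the surface, so N = m g cos θ + P sin θ = 927.8 + 204.5 = 1132 N.
Along the incline, the net driving force (taking up-slope positive) is P cos θ − m g sin θ = 506.2 − 374.8 = 131.4 N, so equilibrium requires friction f = -131.4 N (down-slope).
The limit of static friction is μ_s N = 418.9 N.
Since 131.4 N is within the 418.9 N limit, the block stays put and friction is exactly 131 N.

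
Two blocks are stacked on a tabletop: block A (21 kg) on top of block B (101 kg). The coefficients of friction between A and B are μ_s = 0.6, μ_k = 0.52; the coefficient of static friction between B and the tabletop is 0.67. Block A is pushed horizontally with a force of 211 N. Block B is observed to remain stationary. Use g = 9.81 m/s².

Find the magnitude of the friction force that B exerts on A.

f ≈ 107 N

The normal force B exerts on A is simply A's weight, N₁ = 206 N.
So the A–B interface can sustain at most μ_s N₁ = 123.6 N of static friction.
Since P = 211 N > 123.6 N, A slides on B; the A–B friction is kinetic: f₁ = μ_k N₁ = 0.52×206 = 107 N.
By Newton's third law B feels 107 N forward from A. With B stationary, the floor's static friction on B balances it: f₂ = 107 N (well within μ_s(m_A+m_B)g = 801.9 N).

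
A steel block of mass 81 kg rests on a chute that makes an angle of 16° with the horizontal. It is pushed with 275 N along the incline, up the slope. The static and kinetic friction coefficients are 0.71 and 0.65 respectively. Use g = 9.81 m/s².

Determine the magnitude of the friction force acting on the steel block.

The normal reaction is N = m g cos θ = 763.8 N.
Parallel to the incline, ΣF = 0 gives f = m g sin θ − P = 219 − 275 = -55.98 N (up-slope positive).
Static friction can supply at most μ_s N = 542.3 N.
Since |-55.98| ≤ 542.3 N, no slip — friction simply equals what equilibrium demands.

f ≈ 56 N (down the incline)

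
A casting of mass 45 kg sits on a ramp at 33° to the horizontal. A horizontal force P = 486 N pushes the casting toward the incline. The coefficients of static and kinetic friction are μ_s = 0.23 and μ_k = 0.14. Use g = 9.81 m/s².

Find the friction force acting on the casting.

Normal direction: N = m g cos θ + P sin θ = 634.9 N.
Parallel to the incline: P cos θ − m g sin θ = 407.6 − 240.4 = 167.2 N; the friction needed to balance this is 167.2 N acting down the slope.
The limit of static friction is μ_s N = 146 N.
The required 167.2 N exceeds the static limit, so the casting slides up-slope and f = μ_k N = 0.14×634.9 = 88.9 N.

f ≈ 88.9 N (down the incline)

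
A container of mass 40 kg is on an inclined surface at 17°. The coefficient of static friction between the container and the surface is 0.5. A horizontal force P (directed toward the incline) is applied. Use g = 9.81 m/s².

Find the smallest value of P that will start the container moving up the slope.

P ≈ 373 N

At impending motion up the slope, friction acts down-slope at its limit: f = μ_s N.
Perpendicular to the incline: N = m g cos θ + P sin θ.
Along the incline: P cos θ = m g sin θ + μ_s N = m g sin θ + μ_s (m g cos θ + P sin θ).
Solving, P (cos θ − μ_s sin θ) = m g (sin θ + μ_s cos θ), so P = 40×9.81×(sin 17° + 0.5 cos 17°)/(cos 17° − 0.5 sin 17°) = 392×0.7705/0.8101 = 373 N.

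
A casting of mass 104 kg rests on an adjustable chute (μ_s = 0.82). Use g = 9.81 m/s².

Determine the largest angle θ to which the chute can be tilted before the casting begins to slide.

At the slip threshold, m g sin θ = μ_s · m g cos θ, so tan θ = μ_s.
θ_max = arctan(0.82) = 39.4°.

θ_max ≈ 39.4°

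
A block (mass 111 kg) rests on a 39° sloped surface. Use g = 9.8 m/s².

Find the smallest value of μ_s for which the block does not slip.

At the slip threshold m g sin θ = μ_s m g cos θ, so μ_s,min = tan θ.
μ_s,min = tan 39° = 0.81.

μ_s,min ≈ 0.81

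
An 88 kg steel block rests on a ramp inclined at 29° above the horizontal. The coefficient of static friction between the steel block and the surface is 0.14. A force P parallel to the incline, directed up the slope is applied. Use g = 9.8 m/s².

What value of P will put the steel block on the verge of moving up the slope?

At impending motion up the slope, friction acts down-slope at its limit: f = μ_s N.
P is parallel to the surface, so N = m g cos θ = 754 N.
Along the incline: P = m g sin θ + μ_s N = 418 + 0.14×754 = 524 N.

P ≈ 524 N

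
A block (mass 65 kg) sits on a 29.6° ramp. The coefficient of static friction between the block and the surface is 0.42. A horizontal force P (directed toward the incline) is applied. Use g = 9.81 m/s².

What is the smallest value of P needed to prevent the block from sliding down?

The block tends to slide down (tan θ > μ_s), so at the point of impending slip friction acts up-slope at its limit: f = μ_s N.
Perpendicular to the incline: N = m g cos θ + P sin θ.
Along the incline: P cos θ + μ_s N = m g sin θ, i.e. P cos θ + μ_s (m g cos θ + P sin θ) = m g sin θ.
Solving, P (cos θ + μ_s sin θ) = m g (sin θ − μ_s cos θ), so P = 638×0.1288/1.077 = 76.2 N.

P_min ≈ 76.2 N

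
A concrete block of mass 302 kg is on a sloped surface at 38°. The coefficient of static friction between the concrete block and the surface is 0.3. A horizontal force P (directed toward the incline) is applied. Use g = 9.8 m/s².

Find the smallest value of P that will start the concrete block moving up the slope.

At impending motion up the slope, friction acts down-slope at its limit: f = μ_s N.
Perpendicular to the incline: N = m g cos θ + P sin θ.
Along the incline: P cos θ = m g sin θ + μ_s N = m g sin θ + μ_s (m g cos θ + P sin θ).
Solving, P (cos θ − μ_s sin θ) = m g (sin θ + μ_s cos θ), so P = 302×9.8×(sin 38° + 0.3 cos 38°)/(cos 38° − 0.3 sin 38°) = 2960×0.8521/0.6033 = 4180 N.

P ≈ 4180 N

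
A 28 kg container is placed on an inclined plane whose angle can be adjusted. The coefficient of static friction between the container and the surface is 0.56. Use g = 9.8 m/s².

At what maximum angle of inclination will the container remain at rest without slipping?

θ_max ≈ 29.2°

At the slip threshold, m g sin θ = μ_s · m g cos θ, so tan θ = μ_s.
θ_max = arctan(0.56) = 29.2°.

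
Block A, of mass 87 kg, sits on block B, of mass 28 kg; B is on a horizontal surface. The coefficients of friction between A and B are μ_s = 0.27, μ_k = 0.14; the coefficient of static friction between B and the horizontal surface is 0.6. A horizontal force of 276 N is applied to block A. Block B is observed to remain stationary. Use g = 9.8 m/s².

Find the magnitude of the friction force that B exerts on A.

f ≈ 119 N

Normal force at the A–B interface: N₁ = m_A g = 852.6 N.
So the A–B interface can sustain at most μ_s N₁ = 230.2 N of static friction.
Since P = 276 N > 230.2 N, A slides on B; the A–B friction is kinetic: f₁ = μ_k N₁ = 0.14×852.6 = 119 N.
By Newton's third law B feels 119 N forward from A. With B stationary, the floor's static friction on B balances it: f₂ = 119 N (well within μ_s(m_A+m_B)g = 676.2 N).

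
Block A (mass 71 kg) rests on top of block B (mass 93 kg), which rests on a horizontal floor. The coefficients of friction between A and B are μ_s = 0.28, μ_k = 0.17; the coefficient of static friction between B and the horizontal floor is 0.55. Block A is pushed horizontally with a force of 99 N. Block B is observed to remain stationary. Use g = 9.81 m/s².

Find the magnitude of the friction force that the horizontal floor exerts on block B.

f ≈ 99 N

Between the blocks, N₁ = m_A g = 696.5 N.
So the A–B interface can sustain at most μ_s N₁ = 195 N of static friction.
P = 99 N is within that limit, so A and B move together (both at rest); the A–B friction is simply f₁ = P = 99 N.
By Newton's third law B feels 99 N forward from A. With B stationary, the floor's static friction on B balances it: f₂ = 99 N (well within μ_s(m_A+m_B)g = 884.9 N).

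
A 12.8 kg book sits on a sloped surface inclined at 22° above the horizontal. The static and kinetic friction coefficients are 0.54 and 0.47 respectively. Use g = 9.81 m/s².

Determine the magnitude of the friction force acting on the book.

f ≈ 47 N (up the incline)

Normal force: N = m g cos θ = 12.8 × 9.81 × cos 22° = 116.4 N.
Along the slope the weight component is m g sin θ = 47.04 N; friction must supply exactly this, acting up-slope.
The static-friction ceiling is μ_s N = 0.54 × 116.4 = 62.87 N.
Since |47.04| ≤ 62.87 N, static friction is sufficient; f equals the required value, not μ_s N.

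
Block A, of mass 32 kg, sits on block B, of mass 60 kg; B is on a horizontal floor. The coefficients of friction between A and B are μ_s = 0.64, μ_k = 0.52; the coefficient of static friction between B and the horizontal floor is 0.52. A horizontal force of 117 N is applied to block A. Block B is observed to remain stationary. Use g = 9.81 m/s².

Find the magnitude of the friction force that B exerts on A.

f ≈ 117 N

Normal force at the A–B interface: N₁ = m_A g = 313.9 N.
So the A–B interface can sustain at most μ_s N₁ = 200.9 N of static friction.
P = 117 N is within that limit, so A and B move together (both at rest); the A–B friction is simply f₁ = P = 117 N.
By Newton's third law B feels 117 N forward from A. With B stationary, the floor's static friction on B balances it: f₂ = 117 N (well within μ_s(m_A+m_B)g = 469.3 N).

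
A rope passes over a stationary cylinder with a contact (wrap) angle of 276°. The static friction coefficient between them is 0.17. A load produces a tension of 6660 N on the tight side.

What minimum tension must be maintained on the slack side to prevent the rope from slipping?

T_min ≈ 2940 N

Capstan equation at impending slip: T_tight/T_slack = e^{μβ}.
β = 276° = 4.817 rad; e^{μβ} = e^{0.17×4.817} = 2.268.
T_slack = T_tight / e^{μβ} = 6660 / 2.268 = 2940 N.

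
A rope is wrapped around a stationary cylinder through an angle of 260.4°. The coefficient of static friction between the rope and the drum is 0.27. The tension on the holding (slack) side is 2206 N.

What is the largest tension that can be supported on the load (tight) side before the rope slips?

At impending slip the capstan equation gives T₂/T₁ = e^{μβ} with β in radians.
β = 260.4° × π/180 = 4.545 rad.
e^{μβ} = e^{0.27×4.545} = 3.411.
T₂ = T₁ · e^{μβ} = 2206 × 3.411 = 7530 N.

T_max ≈ 7530 N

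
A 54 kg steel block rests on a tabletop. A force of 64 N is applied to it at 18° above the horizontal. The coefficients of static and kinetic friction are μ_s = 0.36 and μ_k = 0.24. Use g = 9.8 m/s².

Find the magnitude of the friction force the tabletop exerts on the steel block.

f ≈ 60.9 N

The vertical component of P reduces the normal force: N = m g − P sin α = 529.2 − 19.78 = 509.4 N.
For equilibrium, f = P cos α = 64×cos 18° = 60.87 N.
μ_s N = 0.36 × 509.4 = 183.4 N.
60.87 ≤ 183.4 N → static; friction equals the required 60.9 N.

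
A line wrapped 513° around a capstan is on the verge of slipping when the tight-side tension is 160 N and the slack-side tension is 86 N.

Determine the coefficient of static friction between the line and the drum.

μ ≈ 0.0693

T₂/T₁ = e^{μβ} → μ = ln(T₂/T₁)/β.
β = 513° = 8.954 rad.
μ = ln(160/86)/8.954 = ln(1.86)/8.954 = 0.0693.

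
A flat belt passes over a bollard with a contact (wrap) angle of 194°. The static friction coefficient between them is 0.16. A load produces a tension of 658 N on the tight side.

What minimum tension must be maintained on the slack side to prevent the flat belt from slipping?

Capstan equation at impending slip: T_tight/T_slack = e^{μβ}.
β = 194° = 3.386 rad; e^{μβ} = e^{0.16×3.386} = 1.719.
T_slack = T_tight / e^{μβ} = 658 / 1.719 = 383 N.

T_min ≈ 383 N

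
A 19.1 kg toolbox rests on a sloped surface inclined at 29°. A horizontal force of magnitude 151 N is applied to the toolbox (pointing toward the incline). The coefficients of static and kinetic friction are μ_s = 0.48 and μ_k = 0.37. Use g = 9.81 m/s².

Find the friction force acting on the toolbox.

Resolve perpendicular to the incline: N = m g cos θ + P sin θ = 19.1×9.81×cos 29° + 151×sin 29° = 237.1 N.
Parallel to the incline: P cos θ − m g sin θ = 132.1 − 90.84 = 41.23 N; the friction needed to balance this is 41.23 N acting down the slope.
The limit of static friction is μ_s N = 113.8 N.
Since 41.23 N is within the 113.8 N limit, the toolbox stays put and friction is exactly 41.2 N.

f ≈ 41.2 N (down the incline)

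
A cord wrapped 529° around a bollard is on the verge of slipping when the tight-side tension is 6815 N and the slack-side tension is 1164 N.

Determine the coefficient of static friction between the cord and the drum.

T₂/T₁ = e^{μβ} → μ = ln(T₂/T₁)/β.
β = 529° = 9.233 rad.
μ = ln(6815/1164)/9.233 = ln(5.855)/9.233 = 0.191.

μ ≈ 0.191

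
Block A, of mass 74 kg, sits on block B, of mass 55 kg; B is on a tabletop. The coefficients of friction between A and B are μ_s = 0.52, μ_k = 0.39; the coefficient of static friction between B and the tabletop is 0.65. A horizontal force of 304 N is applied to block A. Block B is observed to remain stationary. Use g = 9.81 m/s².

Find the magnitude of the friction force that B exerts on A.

f ≈ 304 N

Normal force at the A–B interface: N₁ = m_A g = 725.9 N.
So the A–B interface can sustain at most μ_s N₁ = 377.5 N of static friction.
Since P = 304 N ≤ 377.5 N, A does not slip on B; friction on A equals P = 304 N.
B experiences an equal 304 N forward from A (third law). B is in equilibrium, so the floor supplies f₂ = 304 N of static friction (limit μ_s(m_A+m_B)g = 822.6 N, not exceeded).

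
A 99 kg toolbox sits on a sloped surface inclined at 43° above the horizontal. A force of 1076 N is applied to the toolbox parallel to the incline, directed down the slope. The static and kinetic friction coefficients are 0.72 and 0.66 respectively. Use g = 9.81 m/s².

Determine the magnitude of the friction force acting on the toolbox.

Normal force: N = m g cos θ = 99 × 9.81 × cos 43° = 710.3 N.
Parallel to the incline, ΣF = 0 gives f = m g sin θ + P = 662.3 + 1076 = 1738 N (up-slope positive).
The static-friction ceiling is μ_s N = 0.72 × 710.3 = 511.4 N.
Since |1738| > 511.4 N, static friction cannot hold it; the toolbox slides down the incline and kinetic friction applies: f = μ_k N = 0.66 × 710.3 = 469 N.

f ≈ 469 N (up the incline)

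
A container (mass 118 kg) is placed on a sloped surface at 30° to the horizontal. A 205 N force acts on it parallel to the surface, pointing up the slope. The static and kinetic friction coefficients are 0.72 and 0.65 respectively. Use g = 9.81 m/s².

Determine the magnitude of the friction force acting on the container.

f ≈ 374 N (up the incline)

Normal force: N = m g cos θ = 118 × 9.81 × cos 30° = 1002 N.
Parallel to the incline, ΣF = 0 gives f = m g sin θ − P = 578.8 − 205 = 373.8 N (up-slope positive).
Maximum static friction available: μ_s N = 0.72 × 1002 = 721.8 N.
Since |373.8| ≤ 721.8 N, the container remains in static equilibrium and friction takes exactly the required value.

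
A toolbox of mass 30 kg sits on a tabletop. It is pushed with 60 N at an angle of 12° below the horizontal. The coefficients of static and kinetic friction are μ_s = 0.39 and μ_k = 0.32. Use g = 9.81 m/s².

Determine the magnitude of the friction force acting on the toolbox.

f ≈ 58.7 N

N = m g + P sin α = 294.3 + 60×sin 12° = 306.8 N.
The horizontal driving force is P cos α = 58.69 N, so equilibrium needs friction f = 58.69 N.
μ_s N = 0.39 × 306.8 = 119.6 N.
58.69 ≤ 119.6 N → static; friction equals the required 58.7 N.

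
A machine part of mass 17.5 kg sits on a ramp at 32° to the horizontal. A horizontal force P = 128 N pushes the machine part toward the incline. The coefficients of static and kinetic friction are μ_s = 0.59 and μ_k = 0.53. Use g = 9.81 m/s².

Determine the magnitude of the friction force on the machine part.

f ≈ 17.6 N (down the incline)

The horizontal push has a component P sin θ into the surface, so N = m g cos θ + P sin θ = 145.6 + 67.83 = 213.4 N.
Parallel to the incline: P cos θ − m g sin θ = 108.6 − 90.97 = 17.58 N; the friction needed to balance this is 17.58 N acting down the slope.
The limit of static friction is μ_s N = 125.9 N.
|f_req| = 17.58 ≤ 125.9 N → the machine part is in equilibrium; friction equals the required value.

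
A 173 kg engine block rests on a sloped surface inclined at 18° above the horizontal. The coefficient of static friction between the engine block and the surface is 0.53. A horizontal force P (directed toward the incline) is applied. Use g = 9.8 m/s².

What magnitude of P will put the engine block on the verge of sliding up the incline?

P ≈ 1750 N

At impending motion up the slope, friction acts down-slope at its limit: f = μ_s N.
Perpendicular to the incline: N = m g cos θ + P sin θ.
Along the incline: P cos θ = m g sin θ + μ_s N = m g sin θ + μ_s (m g cos θ + P sin θ).
Solving, P (cos θ − μ_s sin θ) = m g (sin θ + μ_s cos θ), so P = 173×9.8×(sin 18° + 0.53 cos 18°)/(cos 18° − 0.53 sin 18°) = 1700×0.8131/0.7873 = 1750 N.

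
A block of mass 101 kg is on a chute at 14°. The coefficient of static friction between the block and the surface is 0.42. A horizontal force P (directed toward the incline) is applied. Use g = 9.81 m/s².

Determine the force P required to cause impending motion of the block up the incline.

P ≈ 741 N

At impending motion up the slope, friction acts down-slope at its limit: f = μ_s N.
Perpendicular to the incline: N = m g cos θ + P sin θ.
Along the incline: P cos θ = m g sin θ + μ_s N = m g sin θ + μ_s (m g cos θ + P sin θ).
Solving, P (cos θ − μ_s sin θ) = m g (sin θ + μ_s cos θ), so P = 101×9.81×(sin 14° + 0.42 cos 14°)/(cos 14° − 0.42 sin 14°) = 991×0.6494/0.8687 = 741 N.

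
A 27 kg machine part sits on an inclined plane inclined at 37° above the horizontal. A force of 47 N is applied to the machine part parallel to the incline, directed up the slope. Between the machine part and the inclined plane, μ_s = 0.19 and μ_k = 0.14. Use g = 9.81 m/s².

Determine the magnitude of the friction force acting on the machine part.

Normal force: N = m g cos θ = 27 × 9.81 × cos 37° = 211.5 N.
The friction needed for equilibrium is m g sin θ − P = 159.4 − 47 = 112.4 N, measured positive up-slope.
Maximum static friction available: μ_s N = 0.19 × 211.5 = 40.19 N.
|112.4| exceeds 40.19 N, so the machine part slips down-slope; friction is kinetic, f = μ_k N = 0.14×211.5 = 29.6 N.

f ≈ 29.6 N (up the incline)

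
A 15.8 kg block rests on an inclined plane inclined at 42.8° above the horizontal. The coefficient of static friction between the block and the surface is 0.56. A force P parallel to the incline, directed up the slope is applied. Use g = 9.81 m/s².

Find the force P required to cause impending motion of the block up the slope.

At impending motion up the slope, friction acts down-slope at its limit: f = μ_s N.
P is parallel to the surface, so N = m g cos θ = 114 N.
Along the incline: P = m g sin θ + μ_s N = 105 + 0.56×114 = 169 N.

P ≈ 169 N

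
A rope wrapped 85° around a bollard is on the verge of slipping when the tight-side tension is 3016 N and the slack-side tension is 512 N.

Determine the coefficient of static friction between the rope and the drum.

μ ≈ 1.2

T₂/T₁ = e^{μβ} → μ = ln(T₂/T₁)/β.
β = 85° = 1.484 rad.
μ = ln(3016/512)/1.484 = ln(5.891)/1.484 = 1.2.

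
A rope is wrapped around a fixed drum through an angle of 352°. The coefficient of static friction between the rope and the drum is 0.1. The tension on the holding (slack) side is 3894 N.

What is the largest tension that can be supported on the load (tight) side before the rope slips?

T_max ≈ 7200 N

At impending slip the capstan equation gives T₂/T₁ = e^{μβ} with β in radians.
β = 352° × π/180 = 6.144 rad.
e^{μβ} = e^{0.1×6.144} = 1.848.
T₂ = T₁ · e^{μβ} = 3894 × 1.848 = 7200 N.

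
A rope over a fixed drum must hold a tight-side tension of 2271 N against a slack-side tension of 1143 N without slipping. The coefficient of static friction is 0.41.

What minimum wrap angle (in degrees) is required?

T₂/T₁ = e^{μβ} → β = ln(T₂/T₁)/μ.
β = ln(2271/1143)/0.41 = 0.6866/0.41 = 1.675 rad.
In degrees: β = 1.675 × 180/π = 95.9°.

β_min ≈ 95.9°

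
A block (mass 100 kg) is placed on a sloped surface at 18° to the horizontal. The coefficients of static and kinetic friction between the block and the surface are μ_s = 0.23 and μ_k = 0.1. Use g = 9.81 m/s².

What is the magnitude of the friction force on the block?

f ≈ 93.3 N (up the incline)

The normal reaction is N = m g cos θ = 933 N.
Along the slope the weight component is m g sin θ = 303.1 N; friction must supply exactly this, acting up-slope.
The static-friction ceiling is μ_s N = 0.23 × 933 = 214.6 N.
|303.1| exceeds 214.6 N, so the block slips down-slope; friction is kinetic, f = μ_k N = 0.1×933 = 93.3 N.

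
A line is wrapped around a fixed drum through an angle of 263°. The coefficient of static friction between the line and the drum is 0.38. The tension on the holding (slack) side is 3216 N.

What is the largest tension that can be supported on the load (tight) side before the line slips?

T_max ≈ 18400 N

At impending slip the capstan equation gives T₂/T₁ = e^{μβ} with β in radians.
β = 263° × π/180 = 4.59 rad.
e^{μβ} = e^{0.38×4.59} = 5.722.
T₂ = T₁ · e^{μβ} = 3216 × 5.722 = 18400 N.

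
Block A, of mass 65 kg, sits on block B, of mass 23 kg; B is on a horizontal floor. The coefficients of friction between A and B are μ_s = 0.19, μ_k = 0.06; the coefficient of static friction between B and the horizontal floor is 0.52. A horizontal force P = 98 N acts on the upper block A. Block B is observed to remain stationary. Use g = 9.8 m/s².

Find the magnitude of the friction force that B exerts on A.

f ≈ 98 N

The normal force B exerts on A is simply A's weight, N₁ = 637 N.
Maximum static friction on A from B: μ_s N₁ = 0.19×637 = 121 N.
Since P = 98 N ≤ 121 N, A does not slip on B; friction on A equals P = 98 N.
By Newton's third law B feels 98 N forward from A. With B stationary, the floor's static friction on B balances it: f₂ = 98 N (well within μ_s(m_A+m_B)g = 448.4 N).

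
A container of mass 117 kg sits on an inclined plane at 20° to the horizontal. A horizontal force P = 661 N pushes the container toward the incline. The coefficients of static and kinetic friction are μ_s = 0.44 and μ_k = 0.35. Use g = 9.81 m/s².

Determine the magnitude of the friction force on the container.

Resolve perpendicular to the incline: N = m g cos θ + P sin θ = 117×9.81×cos 20° + 661×sin 20° = 1305 N.
Along the incline, the net driving force (taking up-slope positive) is P cos θ − m g sin θ = 621.1 − 392.6 = 228.6 N, so equilibrium requires friction f = -228.6 N (down-slope).
Maximum static friction: μ_s N = 0.44 × 1305 = 574 N.
Since 228.6 N is within the 574 N limit, the container stays put and friction is exactly 229 N.

f ≈ 229 N (down the incline)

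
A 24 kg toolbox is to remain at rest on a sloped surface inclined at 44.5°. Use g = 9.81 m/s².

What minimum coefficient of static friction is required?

μ_s,min ≈ 0.983

At the slip threshold m g sin θ = μ_s m g cos θ, so μ_s,min = tan θ.
μ_s,min = tan 44.5° = 0.983.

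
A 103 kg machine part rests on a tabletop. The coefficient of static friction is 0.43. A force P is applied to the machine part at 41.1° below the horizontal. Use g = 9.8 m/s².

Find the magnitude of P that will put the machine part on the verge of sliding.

P ≈ 922 N

N = m g + P sin α (the push presses the machine part into the tabletop).
At impending slip, P cos α = μ_s N = μ_s (m g + P sin α).
Solving: P (cos α − μ_s sin α) = μ_s m g → P = 0.43×1010/(cos 41.1° − 0.43 sin 41.1°) = 434/0.4709 = 922 N.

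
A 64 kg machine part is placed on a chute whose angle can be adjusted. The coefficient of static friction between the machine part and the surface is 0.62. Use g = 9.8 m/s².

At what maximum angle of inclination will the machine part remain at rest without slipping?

At the slip threshold, m g sin θ = μ_s · m g cos θ, so tan θ = μ_s.
θ_max = arctan(0.62) = 31.8°.

θ_max ≈ 31.8°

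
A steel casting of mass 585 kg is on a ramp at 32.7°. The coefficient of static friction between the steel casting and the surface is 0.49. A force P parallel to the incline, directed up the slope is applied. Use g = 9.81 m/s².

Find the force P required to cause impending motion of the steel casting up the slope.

P ≈ 5470 N

At impending motion up the slope, friction acts down-slope at its limit: f = μ_s N.
P is parallel to the surface, so N = m g cos θ = 4830 N.
Along the incline: P = m g sin θ + μ_s N = 3100 + 0.49×4830 = 5470 N.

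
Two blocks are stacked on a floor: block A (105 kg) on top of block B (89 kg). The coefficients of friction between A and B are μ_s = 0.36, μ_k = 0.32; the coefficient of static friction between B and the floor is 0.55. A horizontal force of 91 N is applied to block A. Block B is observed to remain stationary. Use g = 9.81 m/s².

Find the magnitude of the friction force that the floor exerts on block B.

f ≈ 91 N

Between the blocks, N₁ = m_A g = 1030 N.
Maximum static friction on A from B: μ_s N₁ = 0.36×1030 = 370.8 N.
P = 91 N is within that limit, so A and B move together (both at rest); the A–B friction is simply f₁ = P = 91 N.
B experiences an equal 91 N forward from A (third law). B is in equilibrium, so the floor supplies f₂ = 91 N of static friction (limit μ_s(m_A+m_B)g = 1047 N, not exceeded).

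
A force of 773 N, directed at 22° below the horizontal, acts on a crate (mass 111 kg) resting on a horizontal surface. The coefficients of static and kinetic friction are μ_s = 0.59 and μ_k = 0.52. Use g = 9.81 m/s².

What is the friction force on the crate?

f ≈ 717 N

Vertical equilibrium gives N = m g + P sin α = 1378 N.
The horizontal driving force is P cos α = 716.7 N, so equilibrium needs friction f = 716.7 N.
The static-friction limit is μ_s N = 813.3 N.
Since 716.7 N does not exceed the limit, the crate stays at rest and f = 717 N.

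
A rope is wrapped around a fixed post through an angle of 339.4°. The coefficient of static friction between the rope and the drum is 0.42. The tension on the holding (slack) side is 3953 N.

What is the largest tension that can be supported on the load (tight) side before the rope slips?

T_max ≈ 47600 N

At impending slip the capstan equation gives T₂/T₁ = e^{μβ} with β in radians.
β = 339.4° × π/180 = 5.924 rad.
e^{μβ} = e^{0.42×5.924} = 12.04.
T₂ = T₁ · e^{μβ} = 3953 × 12.04 = 47600 N.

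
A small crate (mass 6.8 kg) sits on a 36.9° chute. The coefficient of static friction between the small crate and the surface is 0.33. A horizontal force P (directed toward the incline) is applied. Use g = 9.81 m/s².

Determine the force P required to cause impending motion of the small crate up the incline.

At impending motion up the slope, friction acts down-slope at its limit: f = μ_s N.
Perpendicular to the incline: N = m g cos θ + P sin θ.
Along the incline: P cos θ = m g sin θ + μ_s N = m g sin θ + μ_s (m g cos θ + P sin θ).
Solving, P (cos θ − μ_s sin θ) = m g (sin θ + μ_s cos θ), so P = 6.8×9.81×(sin 36.9° + 0.33 cos 36.9°)/(cos 36.9° − 0.33 sin 36.9°) = 66.7×0.8643/0.6015 = 95.8 N.

P ≈ 95.8 N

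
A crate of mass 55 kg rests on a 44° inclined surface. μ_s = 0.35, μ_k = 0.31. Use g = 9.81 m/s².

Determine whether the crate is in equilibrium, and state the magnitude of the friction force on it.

N = m g cos θ = 388 N.
Down-slope weight component: m g sin θ = 375 N.
μ_s N = 136 N.
375 > 136 N, so it slides; kinetic friction f = μ_k N = 0.31×388 = 120 N.

f ≈ 120 N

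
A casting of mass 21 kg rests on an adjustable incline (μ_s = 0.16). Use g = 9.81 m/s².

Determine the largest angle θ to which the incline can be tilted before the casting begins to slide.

θ_max ≈ 9.09°

At the slip threshold, m g sin θ = μ_s · m g cos θ, so tan θ = μ_s.
θ_max = arctan(0.16) = 9.09°.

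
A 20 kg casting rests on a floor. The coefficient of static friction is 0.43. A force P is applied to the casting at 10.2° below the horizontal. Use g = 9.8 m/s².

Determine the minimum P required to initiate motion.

N = m g + P sin α (the push presses the casting into the floor).
At impending slip, P cos α = μ_s N = μ_s (m g + P sin α).
Solving: P (cos α − μ_s sin α) = μ_s m g → P = 0.43×196/(cos 10.2° − 0.43 sin 10.2°) = 84.3/0.908 = 92.8 N.

P ≈ 92.8 N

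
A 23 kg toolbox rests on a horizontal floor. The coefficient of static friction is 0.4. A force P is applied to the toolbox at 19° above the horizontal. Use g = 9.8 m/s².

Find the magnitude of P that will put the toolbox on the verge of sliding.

P ≈ 83.8 N

N = m g − P sin α (the pull lifts the toolbox).
At impending slip, P cos α = μ_s N = μ_s (m g − P sin α).
Solving: P (cos α + μ_s sin α) = μ_s m g → P = 0.4×225/(cos 19° + 0.4 sin 19°) = 90.2/1.076 = 83.8 N.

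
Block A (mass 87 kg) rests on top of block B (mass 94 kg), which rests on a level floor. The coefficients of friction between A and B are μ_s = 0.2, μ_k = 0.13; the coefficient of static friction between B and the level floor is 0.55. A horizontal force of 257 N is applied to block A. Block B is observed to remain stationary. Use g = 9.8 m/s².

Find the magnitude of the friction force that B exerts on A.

f ≈ 111 N

The normal force B exerts on A is simply A's weight, N₁ = 852.6 N.
Maximum static friction on A from B: μ_s N₁ = 0.2×852.6 = 170.5 N.
P = 257 N exceeds that limit, so A slips over B and the interface friction becomes kinetic: f₁ = μ_k N₁ = 0.13×852.6 = 111 N.
By Newton's third law B feels 111 N forward from A. With B stationary, the floor's static friction on B balances it: f₂ = 111 N (well within μ_s(m_A+m_B)g = 975.6 N).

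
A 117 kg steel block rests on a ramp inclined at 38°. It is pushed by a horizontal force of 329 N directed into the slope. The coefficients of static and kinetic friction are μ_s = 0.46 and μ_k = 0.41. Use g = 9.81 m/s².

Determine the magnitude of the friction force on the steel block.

Resolve perpendicular to the incline: N = m g cos θ + P sin θ = 117×9.81×cos 38° + 329×sin 38° = 1107 N.
Parallel to the incline: P cos θ − m g sin θ = 259.3 − 706.6 = -447.4 N; the friction needed to balance this is 447.4 N acting up the slope.
Maximum static friction: μ_s N = 0.46 × 1107 = 509.2 N.
|f_req| = 447.4 ≤ 509.2 N → the steel block is in equilibrium; friction equals the required value.

f ≈ 447 N (up the incline)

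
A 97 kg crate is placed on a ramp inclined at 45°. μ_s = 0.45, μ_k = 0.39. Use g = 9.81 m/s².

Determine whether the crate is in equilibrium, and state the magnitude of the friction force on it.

f ≈ 262 N

N = m g cos θ = 673 N.
Down-slope weight component: m g sin θ = 673 N.
μ_s N = 303 N.
673 > 303 N, so it slides; kinetic friction f = μ_k N = 0.39×673 = 262 N.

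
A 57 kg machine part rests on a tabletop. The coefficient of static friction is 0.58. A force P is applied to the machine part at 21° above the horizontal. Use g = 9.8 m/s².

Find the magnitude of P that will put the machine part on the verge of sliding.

P ≈ 284 N

N = m g − P sin α (the pull lifts the machine part).
At impending slip, P cos α = μ_s N = μ_s (m g − P sin α).
Solving: P (cos α + μ_s sin α) = μ_s m g → P = 0.58×559/(cos 21° + 0.58 sin 21°) = 324/1.141 = 284 N.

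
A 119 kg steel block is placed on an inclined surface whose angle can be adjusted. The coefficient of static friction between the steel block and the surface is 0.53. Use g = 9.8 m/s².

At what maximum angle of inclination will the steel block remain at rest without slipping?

At the slip threshold, m g sin θ = μ_s · m g cos θ, so tan θ = μ_s.
θ_max = arctan(0.53) = 27.9°.

θ_max ≈ 27.9°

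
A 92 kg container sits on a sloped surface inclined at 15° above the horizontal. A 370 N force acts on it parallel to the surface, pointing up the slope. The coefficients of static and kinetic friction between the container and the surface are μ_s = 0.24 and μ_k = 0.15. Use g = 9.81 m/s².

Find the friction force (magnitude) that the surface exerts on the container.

f ≈ 136 N (down the incline)

The normal reaction is N = m g cos θ = 871.8 N.
The friction needed for equilibrium is m g sin θ − P = 233.6 − 370 = -136.4 N, measured positive up-slope.
Static friction can supply at most μ_s N = 209.2 N.
Since |-136.4| ≤ 209.2 N, the container remains in static equilibrium and friction takes exactly the required value.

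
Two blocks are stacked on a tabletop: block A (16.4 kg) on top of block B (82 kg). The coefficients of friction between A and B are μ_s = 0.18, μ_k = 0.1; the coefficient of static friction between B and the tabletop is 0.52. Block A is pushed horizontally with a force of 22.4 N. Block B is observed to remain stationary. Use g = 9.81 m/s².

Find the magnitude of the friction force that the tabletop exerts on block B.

f ≈ 22.4 N

Between the blocks, N₁ = m_A g = 160.9 N.
So the A–B interface can sustain at most μ_s N₁ = 28.96 N of static friction.
Since P = 22.4 N ≤ 28.96 N, A does not slip on B; friction on A equals P = 22.4 N.
B experiences an equal 22.4 N forward from A (third law). B is in equilibrium, so the floor supplies f₂ = 22.4 N of static friction (limit μ_s(m_A+m_B)g = 502 N, not exceeded).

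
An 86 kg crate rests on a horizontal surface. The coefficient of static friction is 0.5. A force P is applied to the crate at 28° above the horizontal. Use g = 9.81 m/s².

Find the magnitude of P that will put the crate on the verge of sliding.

P ≈ 377 N

N = m g − P sin α (the pull lifts the crate).
At impending slip, P cos α = μ_s N = μ_s (m g − P sin α).
Solving: P (cos α + μ_s sin α) = μ_s m g → P = 0.5×844/(cos 28° + 0.5 sin 28°) = 422/1.118 = 377 N.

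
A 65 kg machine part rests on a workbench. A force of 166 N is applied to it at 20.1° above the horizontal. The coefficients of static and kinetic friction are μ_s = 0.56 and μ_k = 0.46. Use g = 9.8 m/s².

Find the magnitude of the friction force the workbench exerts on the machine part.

Vertical equilibrium gives N = m g − P sin α = 580 N.
Horizontally, friction must balance P cos α = 155.9 N.
The static-friction limit is μ_s N = 324.8 N.
155.9 ≤ 324.8 N → static; friction equals the required 156 N.

f ≈ 156 N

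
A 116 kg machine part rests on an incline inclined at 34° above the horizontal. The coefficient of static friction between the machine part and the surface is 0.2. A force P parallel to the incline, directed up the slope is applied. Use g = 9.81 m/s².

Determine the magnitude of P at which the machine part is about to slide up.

At impending motion up the slope, friction acts down-slope at its limit: f = μ_s N.
P is parallel to the surface, so N = m g cos θ = 943 N.
Along the incline: P = m g sin θ + μ_s N = 636 + 0.2×943 = 825 N.

P ≈ 825 N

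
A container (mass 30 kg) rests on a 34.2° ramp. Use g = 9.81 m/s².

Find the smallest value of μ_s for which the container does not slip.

μ_s,min ≈ 0.68

At the slip threshold m g sin θ = μ_s m g cos θ, so μ_s,min = tan θ.
μ_s,min = tan 34.2° = 0.68.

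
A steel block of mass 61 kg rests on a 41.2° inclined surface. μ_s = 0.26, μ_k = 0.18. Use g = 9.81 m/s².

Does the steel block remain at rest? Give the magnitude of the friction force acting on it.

N = m g cos θ = 450 N.
Down-slope weight component: m g sin θ = 394 N.
μ_s N = 117 N.
394 > 117 N, so it slides; kinetic friction f = μ_k N = 0.18×450 = 81 N.

f ≈ 81 N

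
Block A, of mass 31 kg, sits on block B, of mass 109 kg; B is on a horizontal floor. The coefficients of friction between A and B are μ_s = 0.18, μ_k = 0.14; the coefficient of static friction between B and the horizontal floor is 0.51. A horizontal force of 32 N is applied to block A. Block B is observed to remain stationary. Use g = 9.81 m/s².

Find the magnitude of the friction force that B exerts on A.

Between the blocks, N₁ = m_A g = 304.1 N.
Maximum static friction on A from B: μ_s N₁ = 0.18×304.1 = 54.74 N.
Since P = 32 N ≤ 54.74 N, A does not slip on B; friction on A equals P = 32 N.
By Newton's third law B feels 32 N forward from A. With B stationary, the floor's static friction on B balances it: f₂ = 32 N (well within μ_s(m_A+m_B)g = 700.4 N).

f ≈ 32 N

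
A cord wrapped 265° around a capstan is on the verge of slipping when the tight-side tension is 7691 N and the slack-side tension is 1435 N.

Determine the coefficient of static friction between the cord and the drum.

T₂/T₁ = e^{μβ} → μ = ln(T₂/T₁)/β.
β = 265° = 4.625 rad.
μ = ln(7691/1435)/4.625 = ln(5.36)/4.625 = 0.363.

μ ≈ 0.363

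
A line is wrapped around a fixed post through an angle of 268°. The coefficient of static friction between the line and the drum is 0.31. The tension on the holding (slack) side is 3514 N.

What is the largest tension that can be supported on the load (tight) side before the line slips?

At impending slip the capstan equation gives T₂/T₁ = e^{μβ} with β in radians.
β = 268° × π/180 = 4.677 rad.
e^{μβ} = e^{0.31×4.677} = 4.263.
T₂ = T₁ · e^{μβ} = 3514 × 4.263 = 15000 N.

T_max ≈ 15000 N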